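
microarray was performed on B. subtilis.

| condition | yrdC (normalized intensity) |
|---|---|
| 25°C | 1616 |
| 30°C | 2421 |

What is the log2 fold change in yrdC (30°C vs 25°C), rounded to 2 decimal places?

0.58

Fold change = 2421 / 1616 = 1.4981
log2(1.4981) = 0.583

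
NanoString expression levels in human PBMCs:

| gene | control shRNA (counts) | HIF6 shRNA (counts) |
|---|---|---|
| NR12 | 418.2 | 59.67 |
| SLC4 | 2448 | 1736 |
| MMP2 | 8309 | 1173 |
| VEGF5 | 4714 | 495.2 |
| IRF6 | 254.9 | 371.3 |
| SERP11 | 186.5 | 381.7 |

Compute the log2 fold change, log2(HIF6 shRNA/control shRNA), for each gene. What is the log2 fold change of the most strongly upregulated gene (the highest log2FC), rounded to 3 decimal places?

1.033

log2(59.67/418.2) = -2.809  (NR12)
log2(1736/2448) = -0.496  (SLC4)
log2(1173/8309) = -2.824  (MMP2)
log2(495.2/4714) = -3.251  (VEGF5)
log2(371.3/254.9) = 0.543  (IRF6)
log2(381.7/186.5) = 1.033  (SERP11)
SERP11 is most strongly upregulated.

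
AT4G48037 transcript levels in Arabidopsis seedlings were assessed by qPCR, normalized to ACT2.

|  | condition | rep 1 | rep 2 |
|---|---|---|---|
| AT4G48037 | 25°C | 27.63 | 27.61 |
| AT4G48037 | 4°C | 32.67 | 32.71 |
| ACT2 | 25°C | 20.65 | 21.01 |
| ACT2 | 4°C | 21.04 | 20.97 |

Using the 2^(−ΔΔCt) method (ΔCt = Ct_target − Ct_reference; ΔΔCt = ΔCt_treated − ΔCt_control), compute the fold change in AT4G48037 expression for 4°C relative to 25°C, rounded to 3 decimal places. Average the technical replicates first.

Mean Ct: AT4G48037 25°C 27.620; AT4G48037 4°C 32.690; ACT2 25°C 20.830; ACT2 4°C 21.005
ΔCt(25°C) = 27.620 − 20.830 = 6.790
ΔCt(4°C) = 32.690 − 21.005 = 11.685
ΔΔCt = 11.685 − 6.790 = 4.895
Fold change = 2^(−4.895) = 0.0336

0.034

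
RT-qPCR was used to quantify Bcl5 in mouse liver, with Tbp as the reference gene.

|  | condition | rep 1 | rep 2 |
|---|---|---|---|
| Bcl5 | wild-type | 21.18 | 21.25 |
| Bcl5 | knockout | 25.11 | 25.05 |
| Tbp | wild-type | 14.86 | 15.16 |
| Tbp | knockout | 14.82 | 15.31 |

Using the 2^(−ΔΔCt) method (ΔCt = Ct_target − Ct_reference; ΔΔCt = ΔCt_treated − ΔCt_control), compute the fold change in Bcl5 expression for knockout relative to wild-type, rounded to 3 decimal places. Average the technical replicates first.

0.071

Mean Ct: Bcl5 wild-type 21.215; Bcl5 knockout 25.080; Tbp wild-type 15.010; Tbp knockout 15.065
ΔCt(wild-type) = 21.215 − 15.010 = 6.205
ΔCt(knockout) = 25.080 − 15.065 = 10.015
ΔΔCt = 10.015 − 6.205 = 3.810
Fold change = 2^(−3.810) = 0.0713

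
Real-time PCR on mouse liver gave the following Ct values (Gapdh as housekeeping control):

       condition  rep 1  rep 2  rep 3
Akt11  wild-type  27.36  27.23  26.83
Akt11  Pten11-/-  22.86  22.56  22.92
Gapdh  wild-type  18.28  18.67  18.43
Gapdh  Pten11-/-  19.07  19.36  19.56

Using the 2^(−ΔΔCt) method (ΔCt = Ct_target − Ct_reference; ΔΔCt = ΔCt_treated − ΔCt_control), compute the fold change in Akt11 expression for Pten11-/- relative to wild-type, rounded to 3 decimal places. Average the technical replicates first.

37.531

Mean Ct: Akt11 wild-type 27.140; Akt11 Pten11-/- 22.780; Gapdh wild-type 18.460; Gapdh Pten11-/- 19.330
ΔCt(wild-type) = 27.140 − 18.460 = 8.680
ΔCt(Pten11-/-) = 22.780 − 19.330 = 3.450
ΔΔCt = 3.450 − 8.680 = -5.230
Fold change = 2^(−(-5.230)) = 2^5.230 = 37.5307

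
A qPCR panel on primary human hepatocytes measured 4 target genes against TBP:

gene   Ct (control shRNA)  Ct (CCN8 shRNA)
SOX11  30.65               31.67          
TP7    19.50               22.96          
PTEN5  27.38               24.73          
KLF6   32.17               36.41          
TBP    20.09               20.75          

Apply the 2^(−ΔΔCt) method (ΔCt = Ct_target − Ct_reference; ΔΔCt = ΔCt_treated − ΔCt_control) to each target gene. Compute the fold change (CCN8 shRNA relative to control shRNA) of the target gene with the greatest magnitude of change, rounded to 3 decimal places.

SOX11: ΔΔCt = (31.67−20.75) − (30.65−20.09) = 10.92 − 10.56 = 0.36; fold change = 2^-0.36 = 0.779
TP7: ΔΔCt = (22.96−20.75) − (19.50−20.09) = 2.21 − (-0.59) = 2.80; fold change = 2^-2.80 = 0.144
PTEN5: ΔΔCt = (24.73−20.75) − (27.38−20.09) = 3.98 − 7.29 = -3.31; fold change = 2^3.31 = 9.918
KLF6: ΔΔCt = (36.41−20.75) − (32.17−20.09) = 15.66 − 12.08 = 3.58; fold change = 2^-3.58 = 0.084
KLF6 has the largest |ΔΔCt| = 3.58.

0.084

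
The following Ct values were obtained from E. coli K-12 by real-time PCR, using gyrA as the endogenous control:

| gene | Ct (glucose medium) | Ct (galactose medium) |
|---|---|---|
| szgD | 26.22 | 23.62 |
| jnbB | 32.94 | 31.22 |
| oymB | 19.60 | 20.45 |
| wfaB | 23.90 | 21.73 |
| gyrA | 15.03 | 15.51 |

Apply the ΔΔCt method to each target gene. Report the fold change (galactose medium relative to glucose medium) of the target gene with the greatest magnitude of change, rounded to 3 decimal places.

szgD: ΔΔCt = (23.62−15.51) − (26.22−15.03) = 8.11 − 11.19 = -3.08; fold change = 2^3.08 = 8.456
jnbB: ΔΔCt = (31.22−15.51) − (32.94−15.03) = 15.71 − 17.91 = -2.20; fold change = 2^2.20 = 4.595
oymB: ΔΔCt = (20.45−15.51) − (19.60−15.03) = 4.94 − 4.57 = 0.37; fold change = 2^-0.37 = 0.774
wfaB: ΔΔCt = (21.73−15.51) − (23.90−15.03) = 6.22 − 8.87 = -2.65; fold change = 2^2.65 = 6.277
szgD has the largest |ΔΔCt| = 3.08.

8.456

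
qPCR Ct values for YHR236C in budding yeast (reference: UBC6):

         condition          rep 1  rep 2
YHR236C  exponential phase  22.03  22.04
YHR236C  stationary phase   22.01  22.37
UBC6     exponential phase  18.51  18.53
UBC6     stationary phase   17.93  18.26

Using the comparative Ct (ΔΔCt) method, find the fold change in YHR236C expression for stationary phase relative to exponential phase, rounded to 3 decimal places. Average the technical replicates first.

0.669

Mean Ct: YHR236C exponential phase 22.035; YHR236C stationary phase 22.190; UBC6 exponential phase 18.520; UBC6 stationary phase 18.095
ΔCt(exponential phase) = 22.035 − 18.520 = 3.515
ΔCt(stationary phase) = 22.190 − 18.095 = 4.095
ΔΔCt = 4.095 − 3.515 = 0.580
Fold change = 2^(−0.580) = 0.6690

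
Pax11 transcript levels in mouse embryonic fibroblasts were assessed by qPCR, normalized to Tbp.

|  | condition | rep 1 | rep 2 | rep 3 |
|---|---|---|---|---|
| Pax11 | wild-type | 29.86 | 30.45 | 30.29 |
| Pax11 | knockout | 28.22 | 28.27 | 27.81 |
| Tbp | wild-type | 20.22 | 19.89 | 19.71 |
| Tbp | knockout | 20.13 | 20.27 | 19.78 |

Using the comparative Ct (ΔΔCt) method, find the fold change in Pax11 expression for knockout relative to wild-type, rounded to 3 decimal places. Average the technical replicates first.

Mean Ct: Pax11 wild-type 30.200; Pax11 knockout 28.100; Tbp wild-type 19.940; Tbp knockout 20.060
ΔCt(wild-type) = 30.200 − 19.940 = 10.260
ΔCt(knockout) = 28.100 − 20.060 = 8.040
ΔΔCt = 8.040 − 10.260 = -2.220
Fold change = 2^(−(-2.220)) = 2^2.220 = 4.6589

4.659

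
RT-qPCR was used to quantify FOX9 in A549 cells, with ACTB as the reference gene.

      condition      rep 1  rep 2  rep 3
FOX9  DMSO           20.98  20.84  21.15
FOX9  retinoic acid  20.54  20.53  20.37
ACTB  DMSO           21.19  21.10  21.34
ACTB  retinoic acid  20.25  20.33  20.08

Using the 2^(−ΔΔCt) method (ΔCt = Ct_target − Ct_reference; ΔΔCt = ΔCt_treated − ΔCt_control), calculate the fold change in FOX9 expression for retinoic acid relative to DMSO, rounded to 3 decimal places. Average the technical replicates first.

0.717

Mean Ct: FOX9 DMSO 20.990; FOX9 retinoic acid 20.480; ACTB DMSO 21.210; ACTB retinoic acid 20.220
ΔCt(DMSO) = 20.990 − 21.210 = -0.220
ΔCt(retinoic acid) = 20.480 − 20.220 = 0.260
ΔΔCt = 0.260 − (-0.220) = 0.480
Fold change = 2^(−0.480) = 0.7170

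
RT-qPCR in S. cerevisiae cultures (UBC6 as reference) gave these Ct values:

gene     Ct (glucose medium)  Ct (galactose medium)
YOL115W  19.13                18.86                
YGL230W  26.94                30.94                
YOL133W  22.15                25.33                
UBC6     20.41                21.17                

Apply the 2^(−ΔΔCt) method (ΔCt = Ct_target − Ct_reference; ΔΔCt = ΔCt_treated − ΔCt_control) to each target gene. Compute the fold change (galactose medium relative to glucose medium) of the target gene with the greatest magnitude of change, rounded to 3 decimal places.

YOL115W: ΔΔCt = (18.86−21.17) − (19.13−20.41) = -2.31 − (-1.28) = -1.03; fold change = 2^1.03 = 2.042
YGL230W: ΔΔCt = (30.94−21.17) − (26.94−20.41) = 9.77 − 6.53 = 3.24; fold change = 2^-3.24 = 0.106
YOL133W: ΔΔCt = (25.33−21.17) − (22.15−20.41) = 4.16 − 1.74 = 2.42; fold change = 2^-2.42 = 0.187
YGL230W has the largest |ΔΔCt| = 3.24.

0.106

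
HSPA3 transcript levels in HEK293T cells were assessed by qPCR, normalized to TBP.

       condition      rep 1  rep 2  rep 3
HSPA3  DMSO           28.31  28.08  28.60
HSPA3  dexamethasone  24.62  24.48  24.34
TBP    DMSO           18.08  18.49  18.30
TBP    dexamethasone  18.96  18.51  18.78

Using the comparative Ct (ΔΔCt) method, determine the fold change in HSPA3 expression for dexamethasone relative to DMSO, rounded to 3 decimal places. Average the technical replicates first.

Mean Ct: HSPA3 DMSO 28.330; HSPA3 dexamethasone 24.480; TBP DMSO 18.290; TBP dexamethasone 18.750
ΔCt(DMSO) = 28.330 − 18.290 = 10.040
ΔCt(dexamethasone) = 24.480 − 18.750 = 5.730
ΔΔCt = 5.730 − 10.040 = -4.310
Fold change = 2^(−(-4.310)) = 2^4.310 = 19.8353

19.835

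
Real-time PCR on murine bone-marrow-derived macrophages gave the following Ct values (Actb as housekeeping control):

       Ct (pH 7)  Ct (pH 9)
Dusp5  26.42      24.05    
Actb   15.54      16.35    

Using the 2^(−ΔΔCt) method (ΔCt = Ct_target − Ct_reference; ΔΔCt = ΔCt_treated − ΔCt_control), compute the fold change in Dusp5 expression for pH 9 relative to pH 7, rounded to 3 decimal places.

ΔCt(pH 7) = 26.420 − 15.540 = 10.880
ΔCt(pH 9) = 24.050 − 16.350 = 7.700
ΔΔCt = 7.700 − 10.880 = -3.180
Fold change = 2^(−(-3.180)) = 2^3.180 = 9.0631

9.063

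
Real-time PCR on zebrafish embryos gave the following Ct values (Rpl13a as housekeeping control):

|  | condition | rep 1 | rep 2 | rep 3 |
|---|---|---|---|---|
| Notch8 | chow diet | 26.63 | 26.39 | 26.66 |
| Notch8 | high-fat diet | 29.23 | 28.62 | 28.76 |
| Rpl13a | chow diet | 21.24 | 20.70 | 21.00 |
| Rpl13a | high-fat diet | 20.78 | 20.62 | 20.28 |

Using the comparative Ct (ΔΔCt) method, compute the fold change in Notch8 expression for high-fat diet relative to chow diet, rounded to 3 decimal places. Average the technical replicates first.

Mean Ct: Notch8 chow diet 26.560; Notch8 high-fat diet 28.870; Rpl13a chow diet 20.980; Rpl13a high-fat diet 20.560
ΔCt(chow diet) = 26.560 − 20.980 = 5.580
ΔCt(high-fat diet) = 28.870 − 20.560 = 8.310
ΔΔCt = 8.310 − 5.580 = 2.730
Fold change = 2^(−2.730) = 0.1507

0.151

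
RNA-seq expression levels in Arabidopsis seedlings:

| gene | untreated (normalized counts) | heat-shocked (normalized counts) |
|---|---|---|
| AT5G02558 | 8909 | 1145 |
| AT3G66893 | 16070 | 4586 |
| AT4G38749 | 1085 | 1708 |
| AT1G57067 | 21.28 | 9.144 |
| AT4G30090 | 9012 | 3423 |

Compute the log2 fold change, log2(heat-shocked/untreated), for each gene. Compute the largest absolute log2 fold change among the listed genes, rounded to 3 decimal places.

log2(1145/8909) = -2.960  (AT5G02558)
log2(4586/16070) = -1.809  (AT3G66893)
log2(1708/1085) = 0.655  (AT4G38749)
log2(9.144/21.28) = -1.219  (AT1G57067)
log2(3423/9012) = -1.397  (AT4G30090)
The largest magnitude belongs to AT5G02558.

2.960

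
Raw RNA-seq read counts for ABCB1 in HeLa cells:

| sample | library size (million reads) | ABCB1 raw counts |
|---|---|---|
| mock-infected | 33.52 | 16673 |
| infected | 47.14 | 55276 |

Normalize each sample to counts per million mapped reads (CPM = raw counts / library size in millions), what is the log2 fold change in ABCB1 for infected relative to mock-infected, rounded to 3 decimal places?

CPM(mock-infected) = 16673 / 33.52 = 497.4045
CPM(infected) = 55276 / 47.14 = 1172.5923
Fold change = 1172.5923 / 497.4045 = 2.35742
log2(2.35742) = 1.2372

1.237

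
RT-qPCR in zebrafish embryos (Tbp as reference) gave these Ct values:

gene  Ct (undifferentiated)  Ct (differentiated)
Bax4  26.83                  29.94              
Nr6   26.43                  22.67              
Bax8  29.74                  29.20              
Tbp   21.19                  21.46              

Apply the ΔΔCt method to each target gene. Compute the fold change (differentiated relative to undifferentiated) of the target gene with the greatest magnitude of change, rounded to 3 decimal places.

Bax4: ΔΔCt = (29.94−21.46) − (26.83−21.19) = 8.48 − 5.64 = 2.84; fold change = 2^-2.84 = 0.140
Nr6: ΔΔCt = (22.67−21.46) − (26.43−21.19) = 1.21 − 5.24 = -4.03; fold change = 2^4.03 = 16.336
Bax8: ΔΔCt = (29.20−21.46) − (29.74−21.19) = 7.74 − 8.55 = -0.81; fold change = 2^0.81 = 1.753
Nr6 has the largest |ΔΔCt| = 4.03.

16.336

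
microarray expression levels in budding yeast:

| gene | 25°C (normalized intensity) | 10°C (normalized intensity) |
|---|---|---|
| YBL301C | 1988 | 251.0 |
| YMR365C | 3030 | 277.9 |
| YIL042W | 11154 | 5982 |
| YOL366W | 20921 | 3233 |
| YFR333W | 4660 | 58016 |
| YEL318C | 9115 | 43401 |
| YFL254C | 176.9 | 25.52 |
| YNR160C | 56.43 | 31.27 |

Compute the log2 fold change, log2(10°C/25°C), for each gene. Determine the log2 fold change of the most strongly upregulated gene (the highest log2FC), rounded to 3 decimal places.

3.638

log2(251.0/1988) = -2.986  (YBL301C)
log2(277.9/3030) = -3.447  (YMR365C)
log2(5982/11154) = -0.899  (YIL042W)
log2(3233/20921) = -2.694  (YOL366W)
log2(58016/4660) = 3.638  (YFR333W)
log2(43401/9115) = 2.251  (YEL318C)
log2(25.52/176.9) = -2.793  (YFL254C)
log2(31.27/56.43) = -0.852  (YNR160C)
YFR333W is most strongly upregulated.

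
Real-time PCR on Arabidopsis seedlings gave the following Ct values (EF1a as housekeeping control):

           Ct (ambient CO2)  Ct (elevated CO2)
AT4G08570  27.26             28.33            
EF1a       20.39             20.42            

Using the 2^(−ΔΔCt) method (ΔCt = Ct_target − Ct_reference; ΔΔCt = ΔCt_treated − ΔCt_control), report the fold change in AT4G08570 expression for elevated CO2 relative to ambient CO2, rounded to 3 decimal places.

ΔCt(ambient CO2) = 27.260 − 20.390 = 6.870
ΔCt(elevated CO2) = 28.330 − 20.420 = 7.910
ΔΔCt = 7.910 − 6.870 = 1.040
Fold change = 2^(−1.040) = 0.4863

0.486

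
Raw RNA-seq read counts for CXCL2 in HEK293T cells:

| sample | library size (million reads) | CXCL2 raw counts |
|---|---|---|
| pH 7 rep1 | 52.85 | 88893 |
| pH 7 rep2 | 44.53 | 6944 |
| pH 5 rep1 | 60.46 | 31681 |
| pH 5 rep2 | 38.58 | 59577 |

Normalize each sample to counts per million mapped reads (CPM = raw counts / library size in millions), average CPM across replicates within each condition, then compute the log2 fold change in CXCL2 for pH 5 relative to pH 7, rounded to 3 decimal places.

CPM(pH 7 rep1) = 88893 / 52.85 = 1681.9868
CPM(pH 7 rep2) = 6944 / 44.53 = 155.9398
CPM(pH 5 rep1) = 31681 / 60.46 = 523.9993
CPM(pH 5 rep2) = 59577 / 38.58 = 1544.2457
mean CPM(pH 7) = 918.9633; mean CPM(pH 5) = 1034.1225
Fold change = 1034.1225 / 918.9633 = 1.12531
log2(1.12531) = 0.1703

0.170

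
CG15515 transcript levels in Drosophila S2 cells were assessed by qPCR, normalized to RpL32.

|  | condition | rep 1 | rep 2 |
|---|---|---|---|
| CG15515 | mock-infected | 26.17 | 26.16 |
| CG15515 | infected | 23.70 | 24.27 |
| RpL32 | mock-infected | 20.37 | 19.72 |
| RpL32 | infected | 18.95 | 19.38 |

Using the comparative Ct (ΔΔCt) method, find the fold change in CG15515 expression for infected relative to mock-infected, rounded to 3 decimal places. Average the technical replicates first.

Mean Ct: CG15515 mock-infected 26.165; CG15515 infected 23.985; RpL32 mock-infected 20.045; RpL32 infected 19.165
ΔCt(mock-infected) = 26.165 − 20.045 = 6.120
ΔCt(infected) = 23.985 − 19.165 = 4.820
ΔΔCt = 4.820 − 6.120 = -1.300
Fold change = 2^(−(-1.300)) = 2^1.300 = 2.4623

2.462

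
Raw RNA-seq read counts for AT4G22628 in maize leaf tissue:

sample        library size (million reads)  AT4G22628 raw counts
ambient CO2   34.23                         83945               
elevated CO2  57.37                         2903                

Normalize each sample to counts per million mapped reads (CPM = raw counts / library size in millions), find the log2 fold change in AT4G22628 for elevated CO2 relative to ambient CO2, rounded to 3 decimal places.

CPM(ambient CO2) = 83945 / 34.23 = 2452.3810
CPM(elevated CO2) = 2903 / 57.37 = 50.6014
Fold change = 50.6014 / 2452.3810 = 0.02063
log2(0.02063) = -5.5989

-5.599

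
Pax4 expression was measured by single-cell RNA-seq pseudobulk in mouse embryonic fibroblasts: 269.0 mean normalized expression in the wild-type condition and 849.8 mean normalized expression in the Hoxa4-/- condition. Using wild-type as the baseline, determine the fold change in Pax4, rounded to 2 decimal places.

Fold change = 849.8 / 269.0 = 3.159
Pax4 is upregulated.

3.16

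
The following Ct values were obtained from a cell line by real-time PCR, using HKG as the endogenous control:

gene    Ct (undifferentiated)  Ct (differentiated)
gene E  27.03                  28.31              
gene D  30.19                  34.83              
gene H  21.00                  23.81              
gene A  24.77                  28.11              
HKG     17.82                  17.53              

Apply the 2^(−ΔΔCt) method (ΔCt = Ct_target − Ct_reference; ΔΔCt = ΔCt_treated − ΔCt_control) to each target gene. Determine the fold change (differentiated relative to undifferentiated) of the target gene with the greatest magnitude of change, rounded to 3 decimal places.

0.033

gene E: ΔΔCt = (28.31−17.53) − (27.03−17.82) = 10.78 − 9.21 = 1.57; fold change = 2^-1.57 = 0.337
gene D: ΔΔCt = (34.83−17.53) − (30.19−17.82) = 17.30 − 12.37 = 4.93; fold change = 2^-4.93 = 0.033
gene H: ΔΔCt = (23.81−17.53) − (21.00−17.82) = 6.28 − 3.18 = 3.10; fold change = 2^-3.10 = 0.117
gene A: ΔΔCt = (28.11−17.53) − (24.77−17.82) = 10.58 − 6.95 = 3.63; fold change = 2^-3.63 = 0.081
gene D has the largest |ΔΔCt| = 4.93.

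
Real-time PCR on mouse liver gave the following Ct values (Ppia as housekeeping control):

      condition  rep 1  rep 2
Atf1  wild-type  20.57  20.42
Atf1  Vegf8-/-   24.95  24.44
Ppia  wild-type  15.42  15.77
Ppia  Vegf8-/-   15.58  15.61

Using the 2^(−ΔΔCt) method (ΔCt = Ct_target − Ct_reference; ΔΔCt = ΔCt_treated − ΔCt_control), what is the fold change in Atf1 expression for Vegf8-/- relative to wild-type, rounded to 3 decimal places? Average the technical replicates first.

0.054

Mean Ct: Atf1 wild-type 20.495; Atf1 Vegf8-/- 24.695; Ppia wild-type 15.595; Ppia Vegf8-/- 15.595
ΔCt(wild-type) = 20.495 − 15.595 = 4.900
ΔCt(Vegf8-/-) = 24.695 − 15.595 = 9.100
ΔΔCt = 9.100 − 4.900 = 4.200
Fold change = 2^(−4.200) = 0.0544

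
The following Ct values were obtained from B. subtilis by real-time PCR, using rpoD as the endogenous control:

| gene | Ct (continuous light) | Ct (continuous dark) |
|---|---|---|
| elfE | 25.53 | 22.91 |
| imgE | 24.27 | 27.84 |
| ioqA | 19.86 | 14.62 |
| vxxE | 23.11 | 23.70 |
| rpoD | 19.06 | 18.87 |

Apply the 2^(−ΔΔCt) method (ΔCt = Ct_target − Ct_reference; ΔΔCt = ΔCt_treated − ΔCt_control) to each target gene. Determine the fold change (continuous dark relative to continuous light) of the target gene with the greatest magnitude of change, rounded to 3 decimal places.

elfE: ΔΔCt = (22.91−18.87) − (25.53−19.06) = 4.04 − 6.47 = -2.43; fold change = 2^2.43 = 5.389
imgE: ΔΔCt = (27.84−18.87) − (24.27−19.06) = 8.97 − 5.21 = 3.76; fold change = 2^-3.76 = 0.074
ioqA: ΔΔCt = (14.62−18.87) − (19.86−19.06) = -4.25 − 0.80 = -5.05; fold change = 2^5.05 = 33.128
vxxE: ΔΔCt = (23.70−18.87) − (23.11−19.06) = 4.83 − 4.05 = 0.78; fold change = 2^-0.78 = 0.582
ioqA has the largest |ΔΔCt| = 5.05.

33.128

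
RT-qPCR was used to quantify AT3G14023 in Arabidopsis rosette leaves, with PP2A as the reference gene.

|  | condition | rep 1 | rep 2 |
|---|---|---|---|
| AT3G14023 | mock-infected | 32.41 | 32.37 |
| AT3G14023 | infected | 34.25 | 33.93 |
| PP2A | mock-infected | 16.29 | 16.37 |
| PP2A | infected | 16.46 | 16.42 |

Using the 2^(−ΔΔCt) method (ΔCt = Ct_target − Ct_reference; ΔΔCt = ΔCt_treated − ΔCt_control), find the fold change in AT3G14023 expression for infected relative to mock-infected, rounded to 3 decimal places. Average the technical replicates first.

0.332

Mean Ct: AT3G14023 mock-infected 32.390; AT3G14023 infected 34.090; PP2A mock-infected 16.330; PP2A infected 16.440
ΔCt(mock-infected) = 32.390 − 16.330 = 16.060
ΔCt(infected) = 34.090 − 16.440 = 17.650
ΔΔCt = 17.650 − 16.060 = 1.590
Fold change = 2^(−1.590) = 0.3322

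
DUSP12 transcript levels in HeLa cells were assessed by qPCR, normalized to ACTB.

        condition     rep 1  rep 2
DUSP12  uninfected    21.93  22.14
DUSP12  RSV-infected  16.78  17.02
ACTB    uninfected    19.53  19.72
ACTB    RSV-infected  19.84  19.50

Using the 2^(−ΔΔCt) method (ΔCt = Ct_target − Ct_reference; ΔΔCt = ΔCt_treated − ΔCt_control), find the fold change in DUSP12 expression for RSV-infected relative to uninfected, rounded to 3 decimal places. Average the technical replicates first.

Mean Ct: DUSP12 uninfected 22.035; DUSP12 RSV-infected 16.900; ACTB uninfected 19.625; ACTB RSV-infected 19.670
ΔCt(uninfected) = 22.035 − 19.625 = 2.410
ΔCt(RSV-infected) = 16.900 − 19.670 = -2.770
ΔΔCt = -2.770 − 2.410 = -5.180
Fold change = 2^(−(-5.180)) = 2^5.180 = 36.2523

36.252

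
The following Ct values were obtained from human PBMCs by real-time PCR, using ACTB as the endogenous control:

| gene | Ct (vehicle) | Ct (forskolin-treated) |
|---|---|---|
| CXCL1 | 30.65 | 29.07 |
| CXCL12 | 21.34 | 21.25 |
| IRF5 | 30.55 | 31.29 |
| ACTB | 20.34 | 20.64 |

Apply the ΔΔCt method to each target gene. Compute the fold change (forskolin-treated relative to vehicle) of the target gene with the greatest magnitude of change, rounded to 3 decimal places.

3.681

CXCL1: ΔΔCt = (29.07−20.64) − (30.65−20.34) = 8.43 − 10.31 = -1.88; fold change = 2^1.88 = 3.681
CXCL12: ΔΔCt = (21.25−20.64) − (21.34−20.34) = 0.61 − 1.00 = -0.39; fold change = 2^0.39 = 1.310
IRF5: ΔΔCt = (31.29−20.64) − (30.55−20.34) = 10.65 − 10.21 = 0.44; fold change = 2^-0.44 = 0.737
CXCL1 has the largest |ΔΔCt| = 1.88.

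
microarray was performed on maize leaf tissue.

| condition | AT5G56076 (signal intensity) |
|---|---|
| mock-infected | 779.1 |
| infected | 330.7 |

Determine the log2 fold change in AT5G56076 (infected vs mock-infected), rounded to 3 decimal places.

-1.236

Fold change = 330.7 / 779.1 = 0.4245
log2(0.4245) = -1.2363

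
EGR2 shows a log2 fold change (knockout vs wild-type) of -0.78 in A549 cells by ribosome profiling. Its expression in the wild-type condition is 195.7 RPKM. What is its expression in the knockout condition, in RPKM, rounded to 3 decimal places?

Fold change = 2^(-0.78) = 0.5824
knockout expression = 195.7 × 0.5824 = 113.969

113.969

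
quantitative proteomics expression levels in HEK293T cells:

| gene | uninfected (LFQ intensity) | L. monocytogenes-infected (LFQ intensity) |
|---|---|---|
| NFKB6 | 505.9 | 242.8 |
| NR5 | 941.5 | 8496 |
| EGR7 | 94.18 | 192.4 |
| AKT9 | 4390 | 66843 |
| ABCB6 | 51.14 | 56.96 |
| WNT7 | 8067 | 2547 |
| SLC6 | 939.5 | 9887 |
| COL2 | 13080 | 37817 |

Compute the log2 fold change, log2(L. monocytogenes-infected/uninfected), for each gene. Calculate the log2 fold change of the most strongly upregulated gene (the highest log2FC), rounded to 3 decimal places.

3.928

log2(242.8/505.9) = -1.059  (NFKB6)
log2(8496/941.5) = 3.174  (NR5)
log2(192.4/94.18) = 1.031  (EGR7)
log2(66843/4390) = 3.928  (AKT9)
log2(56.96/51.14) = 0.155  (ABCB6)
log2(2547/8067) = -1.663  (WNT7)
log2(9887/939.5) = 3.396  (SLC6)
log2(37817/13080) = 1.532  (COL2)
AKT9 is most strongly upregulated.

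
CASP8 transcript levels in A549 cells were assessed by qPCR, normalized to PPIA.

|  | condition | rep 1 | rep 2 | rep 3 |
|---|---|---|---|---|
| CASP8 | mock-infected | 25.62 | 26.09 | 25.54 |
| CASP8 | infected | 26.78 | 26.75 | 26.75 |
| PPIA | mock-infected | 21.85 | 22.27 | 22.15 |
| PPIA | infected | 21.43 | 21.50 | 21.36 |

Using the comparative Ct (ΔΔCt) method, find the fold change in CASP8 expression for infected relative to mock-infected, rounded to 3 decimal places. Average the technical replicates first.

0.314

Mean Ct: CASP8 mock-infected 25.750; CASP8 infected 26.760; PPIA mock-infected 22.090; PPIA infected 21.430
ΔCt(mock-infected) = 25.750 − 22.090 = 3.660
ΔCt(infected) = 26.760 − 21.430 = 5.330
ΔΔCt = 5.330 − 3.660 = 1.670
Fold change = 2^(−1.670) = 0.3143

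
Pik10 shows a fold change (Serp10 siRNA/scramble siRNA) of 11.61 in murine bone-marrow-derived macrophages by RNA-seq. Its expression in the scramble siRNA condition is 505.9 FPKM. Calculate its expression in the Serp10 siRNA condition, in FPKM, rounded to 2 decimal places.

Serp10 siRNA expression = 505.9 × 11.61 = 5873.50

5873.50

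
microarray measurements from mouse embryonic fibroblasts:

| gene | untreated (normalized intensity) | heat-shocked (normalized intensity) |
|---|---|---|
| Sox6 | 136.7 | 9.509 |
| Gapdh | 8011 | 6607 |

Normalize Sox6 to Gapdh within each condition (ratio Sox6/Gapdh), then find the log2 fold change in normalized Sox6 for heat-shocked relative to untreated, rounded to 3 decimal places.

-3.568

Sox6/Gapdh (untreated) = 136.7 / 8011 = 0.017064
Sox6/Gapdh (heat-shocked) = 9.509 / 6607 = 0.0014392
Fold change = 0.0014392 / 0.017064 = 0.0843
log2(0.0843) = -3.5676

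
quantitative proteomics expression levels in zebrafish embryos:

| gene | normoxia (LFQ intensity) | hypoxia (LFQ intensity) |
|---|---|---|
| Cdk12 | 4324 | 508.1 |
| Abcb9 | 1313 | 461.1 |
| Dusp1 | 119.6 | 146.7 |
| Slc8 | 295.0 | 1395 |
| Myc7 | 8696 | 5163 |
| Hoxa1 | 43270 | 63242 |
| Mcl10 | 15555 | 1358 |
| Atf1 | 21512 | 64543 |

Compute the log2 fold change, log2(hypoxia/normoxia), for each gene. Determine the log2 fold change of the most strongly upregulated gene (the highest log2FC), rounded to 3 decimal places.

log2(508.1/4324) = -3.089  (Cdk12)
log2(461.1/1313) = -1.510  (Abcb9)
log2(146.7/119.6) = 0.295  (Dusp1)
log2(1395/295.0) = 2.241  (Slc8)
log2(5163/8696) = -0.752  (Myc7)
log2(63242/43270) = 0.548  (Hoxa1)
log2(1358/15555) = -3.518  (Mcl10)
log2(64543/21512) = 1.585  (Atf1)
Slc8 is most strongly upregulated.

2.241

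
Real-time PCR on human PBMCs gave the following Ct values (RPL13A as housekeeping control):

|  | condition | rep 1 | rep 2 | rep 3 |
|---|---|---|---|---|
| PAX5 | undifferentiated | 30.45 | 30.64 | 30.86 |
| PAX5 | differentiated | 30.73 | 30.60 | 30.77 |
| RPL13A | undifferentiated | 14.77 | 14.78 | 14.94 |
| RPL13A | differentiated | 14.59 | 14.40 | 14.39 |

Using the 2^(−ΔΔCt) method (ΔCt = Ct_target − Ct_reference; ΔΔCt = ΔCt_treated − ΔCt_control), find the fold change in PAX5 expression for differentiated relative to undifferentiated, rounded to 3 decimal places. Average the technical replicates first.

Mean Ct: PAX5 undifferentiated 30.650; PAX5 differentiated 30.700; RPL13A undifferentiated 14.830; RPL13A differentiated 14.460
ΔCt(undifferentiated) = 30.650 − 14.830 = 15.820
ΔCt(differentiated) = 30.700 − 14.460 = 16.240
ΔΔCt = 16.240 − 15.820 = 0.420
Fold change = 2^(−0.420) = 0.7474

0.747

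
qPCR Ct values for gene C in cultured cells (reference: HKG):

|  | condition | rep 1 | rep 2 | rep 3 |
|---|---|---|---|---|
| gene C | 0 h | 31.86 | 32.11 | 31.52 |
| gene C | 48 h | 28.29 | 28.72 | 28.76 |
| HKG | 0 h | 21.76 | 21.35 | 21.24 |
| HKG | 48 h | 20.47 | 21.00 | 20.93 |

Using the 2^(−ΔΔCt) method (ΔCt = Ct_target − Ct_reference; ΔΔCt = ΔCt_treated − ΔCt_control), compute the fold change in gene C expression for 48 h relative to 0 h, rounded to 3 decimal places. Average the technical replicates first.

Mean Ct: gene C 0 h 31.830; gene C 48 h 28.590; HKG 0 h 21.450; HKG 48 h 20.800
ΔCt(0 h) = 31.830 − 21.450 = 10.380
ΔCt(48 h) = 28.590 − 20.800 = 7.790
ΔΔCt = 7.790 − 10.380 = -2.590
Fold change = 2^(−(-2.590)) = 2^2.590 = 6.0210

6.021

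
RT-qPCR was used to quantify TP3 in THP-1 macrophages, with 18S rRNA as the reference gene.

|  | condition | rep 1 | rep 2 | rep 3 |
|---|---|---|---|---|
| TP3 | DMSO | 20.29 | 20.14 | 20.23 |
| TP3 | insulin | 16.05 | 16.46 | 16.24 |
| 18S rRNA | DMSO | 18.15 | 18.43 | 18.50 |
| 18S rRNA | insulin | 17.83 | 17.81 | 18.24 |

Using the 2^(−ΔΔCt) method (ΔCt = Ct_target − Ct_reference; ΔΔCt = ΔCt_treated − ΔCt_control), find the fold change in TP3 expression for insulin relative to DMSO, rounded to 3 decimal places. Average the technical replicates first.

11.876

Mean Ct: TP3 DMSO 20.220; TP3 insulin 16.250; 18S rRNA DMSO 18.360; 18S rRNA insulin 17.960
ΔCt(DMSO) = 20.220 − 18.360 = 1.860
ΔCt(insulin) = 16.250 − 17.960 = -1.710
ΔΔCt = -1.710 − 1.860 = -3.570
Fold change = 2^(−(-3.570)) = 2^3.570 = 11.8762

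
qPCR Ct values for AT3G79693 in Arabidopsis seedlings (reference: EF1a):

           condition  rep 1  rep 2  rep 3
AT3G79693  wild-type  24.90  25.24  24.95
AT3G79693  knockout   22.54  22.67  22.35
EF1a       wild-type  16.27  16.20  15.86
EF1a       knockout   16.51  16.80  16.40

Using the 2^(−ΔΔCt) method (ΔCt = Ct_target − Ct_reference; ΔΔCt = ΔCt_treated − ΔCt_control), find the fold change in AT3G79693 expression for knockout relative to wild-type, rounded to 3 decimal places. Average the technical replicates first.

Mean Ct: AT3G79693 wild-type 25.030; AT3G79693 knockout 22.520; EF1a wild-type 16.110; EF1a knockout 16.570
ΔCt(wild-type) = 25.030 − 16.110 = 8.920
ΔCt(knockout) = 22.520 − 16.570 = 5.950
ΔΔCt = 5.950 − 8.920 = -2.970
Fold change = 2^(−(-2.970)) = 2^2.970 = 7.8354

7.835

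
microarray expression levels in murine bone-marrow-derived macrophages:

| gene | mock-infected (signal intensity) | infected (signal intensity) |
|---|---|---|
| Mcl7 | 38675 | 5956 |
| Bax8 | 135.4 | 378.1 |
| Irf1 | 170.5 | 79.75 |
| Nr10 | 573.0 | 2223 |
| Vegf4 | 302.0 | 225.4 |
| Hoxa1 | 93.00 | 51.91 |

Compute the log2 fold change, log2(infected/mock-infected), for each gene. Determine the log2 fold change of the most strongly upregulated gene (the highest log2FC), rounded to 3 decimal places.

log2(5956/38675) = -2.699  (Mcl7)
log2(378.1/135.4) = 1.482  (Bax8)
log2(79.75/170.5) = -1.096  (Irf1)
log2(2223/573.0) = 1.956  (Nr10)
log2(225.4/302.0) = -0.422  (Vegf4)
log2(51.91/93.00) = -0.841  (Hoxa1)
Nr10 is most strongly upregulated.

1.956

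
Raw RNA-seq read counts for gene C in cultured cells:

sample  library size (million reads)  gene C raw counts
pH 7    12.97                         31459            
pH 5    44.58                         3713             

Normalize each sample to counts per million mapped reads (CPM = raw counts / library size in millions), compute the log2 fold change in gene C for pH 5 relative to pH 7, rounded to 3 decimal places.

CPM(pH 7) = 31459 / 12.97 = 2425.5204
CPM(pH 5) = 3713 / 44.58 = 83.2885
Fold change = 83.2885 / 2425.5204 = 0.03434
log2(0.03434) = -4.8640

-4.864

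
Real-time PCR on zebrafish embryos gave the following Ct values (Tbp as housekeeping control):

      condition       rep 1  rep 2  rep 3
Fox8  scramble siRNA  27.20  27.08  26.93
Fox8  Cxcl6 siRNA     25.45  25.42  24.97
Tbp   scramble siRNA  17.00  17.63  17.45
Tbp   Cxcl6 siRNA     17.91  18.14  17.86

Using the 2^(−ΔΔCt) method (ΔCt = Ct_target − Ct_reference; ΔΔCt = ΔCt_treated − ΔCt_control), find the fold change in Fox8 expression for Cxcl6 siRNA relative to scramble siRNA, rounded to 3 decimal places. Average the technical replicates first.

Mean Ct: Fox8 scramble siRNA 27.070; Fox8 Cxcl6 siRNA 25.280; Tbp scramble siRNA 17.360; Tbp Cxcl6 siRNA 17.970
ΔCt(scramble siRNA) = 27.070 − 17.360 = 9.710
ΔCt(Cxcl6 siRNA) = 25.280 − 17.970 = 7.310
ΔΔCt = 7.310 − 9.710 = -2.400
Fold change = 2^(−(-2.400)) = 2^2.400 = 5.2780

5.278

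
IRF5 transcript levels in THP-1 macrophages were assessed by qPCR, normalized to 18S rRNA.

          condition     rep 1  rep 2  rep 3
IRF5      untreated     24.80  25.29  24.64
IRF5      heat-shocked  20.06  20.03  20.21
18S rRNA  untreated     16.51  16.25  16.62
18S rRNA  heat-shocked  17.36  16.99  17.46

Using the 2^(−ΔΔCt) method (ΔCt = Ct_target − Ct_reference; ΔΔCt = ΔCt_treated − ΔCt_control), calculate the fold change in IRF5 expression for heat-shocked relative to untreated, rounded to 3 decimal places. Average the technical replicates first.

Mean Ct: IRF5 untreated 24.910; IRF5 heat-shocked 20.100; 18S rRNA untreated 16.460; 18S rRNA heat-shocked 17.270
ΔCt(untreated) = 24.910 − 16.460 = 8.450
ΔCt(heat-shocked) = 20.100 − 17.270 = 2.830
ΔΔCt = 2.830 − 8.450 = -5.620
Fold change = 2^(−(-5.620)) = 2^5.620 = 49.1800

49.180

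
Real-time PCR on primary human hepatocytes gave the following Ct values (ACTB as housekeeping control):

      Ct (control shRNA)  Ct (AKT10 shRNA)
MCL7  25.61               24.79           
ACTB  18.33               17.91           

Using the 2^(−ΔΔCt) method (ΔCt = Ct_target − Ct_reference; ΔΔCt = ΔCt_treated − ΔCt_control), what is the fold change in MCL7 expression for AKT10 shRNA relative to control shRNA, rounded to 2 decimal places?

1.32

ΔCt(control shRNA) = 25.610 − 18.330 = 7.280
ΔCt(AKT10 shRNA) = 24.790 − 17.910 = 6.880
ΔΔCt = 6.880 − 7.280 = -0.400
Fold change = 2^(−(-0.400)) = 2^0.400 = 1.320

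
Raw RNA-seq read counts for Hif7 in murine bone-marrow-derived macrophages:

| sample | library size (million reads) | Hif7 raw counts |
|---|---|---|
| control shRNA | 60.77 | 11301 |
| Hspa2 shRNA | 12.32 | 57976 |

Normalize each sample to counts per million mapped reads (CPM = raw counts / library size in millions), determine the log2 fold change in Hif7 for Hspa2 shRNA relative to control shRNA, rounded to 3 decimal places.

4.661

CPM(control shRNA) = 11301 / 60.77 = 185.9635
CPM(Hspa2 shRNA) = 57976 / 12.32 = 4705.8442
Fold change = 4705.8442 / 185.9635 = 25.30521
log2(25.30521) = 4.6614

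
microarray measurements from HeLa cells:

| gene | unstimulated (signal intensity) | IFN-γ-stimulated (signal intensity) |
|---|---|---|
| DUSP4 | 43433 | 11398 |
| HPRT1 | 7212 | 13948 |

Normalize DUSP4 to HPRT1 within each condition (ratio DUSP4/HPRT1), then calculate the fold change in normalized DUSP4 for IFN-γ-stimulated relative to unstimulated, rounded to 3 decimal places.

DUSP4/HPRT1 (unstimulated) = 43433 / 7212 = 6.0223
DUSP4/HPRT1 (IFN-γ-stimulated) = 11398 / 13948 = 0.81718
Fold change = 0.81718 / 6.0223 = 0.1357

0.136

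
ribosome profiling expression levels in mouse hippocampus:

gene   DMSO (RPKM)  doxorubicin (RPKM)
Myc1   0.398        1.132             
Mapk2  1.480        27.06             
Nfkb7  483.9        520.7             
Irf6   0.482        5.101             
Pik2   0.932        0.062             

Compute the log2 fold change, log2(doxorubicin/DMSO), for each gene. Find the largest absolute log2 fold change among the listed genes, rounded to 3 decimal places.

log2(1.132/0.398) = 1.508  (Myc1)
log2(27.06/1.480) = 4.192  (Mapk2)
log2(520.7/483.9) = 0.106  (Nfkb7)
log2(5.101/0.482) = 3.404  (Irf6)
log2(0.062/0.932) = -3.910  (Pik2)
The largest magnitude belongs to Mapk2.

4.192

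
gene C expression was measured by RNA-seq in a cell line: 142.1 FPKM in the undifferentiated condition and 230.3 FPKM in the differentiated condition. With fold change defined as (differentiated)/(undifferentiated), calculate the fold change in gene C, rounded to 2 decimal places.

1.62

Fold change = 230.3 / 142.1 = 1.621
gene C is upregulated.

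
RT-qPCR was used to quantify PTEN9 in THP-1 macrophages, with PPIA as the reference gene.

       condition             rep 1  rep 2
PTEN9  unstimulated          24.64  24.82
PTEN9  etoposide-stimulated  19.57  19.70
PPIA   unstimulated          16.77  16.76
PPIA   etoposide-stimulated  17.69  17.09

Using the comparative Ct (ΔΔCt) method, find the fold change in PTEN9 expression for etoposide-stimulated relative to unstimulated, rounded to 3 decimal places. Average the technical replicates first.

52.710

Mean Ct: PTEN9 unstimulated 24.730; PTEN9 etoposide-stimulated 19.635; PPIA unstimulated 16.765; PPIA etoposide-stimulated 17.390
ΔCt(unstimulated) = 24.730 − 16.765 = 7.965
ΔCt(etoposide-stimulated) = 19.635 − 17.390 = 2.245
ΔΔCt = 2.245 − 7.965 = -5.720
Fold change = 2^(−(-5.720)) = 2^5.720 = 52.7098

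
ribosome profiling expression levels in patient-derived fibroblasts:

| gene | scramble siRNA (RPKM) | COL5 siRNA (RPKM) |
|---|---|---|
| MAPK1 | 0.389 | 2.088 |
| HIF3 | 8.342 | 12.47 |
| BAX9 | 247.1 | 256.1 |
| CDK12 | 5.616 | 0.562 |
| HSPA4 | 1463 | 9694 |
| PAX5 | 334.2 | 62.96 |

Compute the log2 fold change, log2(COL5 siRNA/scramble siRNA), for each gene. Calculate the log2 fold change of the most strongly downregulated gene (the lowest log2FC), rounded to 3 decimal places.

log2(2.088/0.389) = 2.424  (MAPK1)
log2(12.47/8.342) = 0.580  (HIF3)
log2(256.1/247.1) = 0.052  (BAX9)
log2(0.562/5.616) = -3.321  (CDK12)
log2(9694/1463) = 2.728  (HSPA4)
log2(62.96/334.2) = -2.408  (PAX5)
CDK12 is most strongly downregulated.

-3.321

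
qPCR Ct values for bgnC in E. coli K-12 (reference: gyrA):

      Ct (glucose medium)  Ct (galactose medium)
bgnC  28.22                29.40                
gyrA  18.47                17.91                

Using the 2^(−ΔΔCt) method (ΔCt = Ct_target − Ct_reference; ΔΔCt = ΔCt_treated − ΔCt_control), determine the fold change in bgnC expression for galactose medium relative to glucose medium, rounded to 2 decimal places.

ΔCt(glucose medium) = 28.220 − 18.470 = 9.750
ΔCt(galactose medium) = 29.400 − 17.910 = 11.490
ΔΔCt = 11.490 − 9.750 = 1.740
Fold change = 2^(−1.740) = 0.299

0.30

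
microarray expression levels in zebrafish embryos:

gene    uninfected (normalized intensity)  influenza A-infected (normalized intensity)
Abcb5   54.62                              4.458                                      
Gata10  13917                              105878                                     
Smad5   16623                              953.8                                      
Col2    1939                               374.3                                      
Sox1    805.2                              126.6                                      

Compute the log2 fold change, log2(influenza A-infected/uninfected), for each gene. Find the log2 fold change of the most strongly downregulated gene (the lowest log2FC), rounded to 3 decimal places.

-4.123

log2(4.458/54.62) = -3.615  (Abcb5)
log2(105878/13917) = 2.927  (Gata10)
log2(953.8/16623) = -4.123  (Smad5)
log2(374.3/1939) = -2.373  (Col2)
log2(126.6/805.2) = -2.669  (Sox1)
Smad5 is most strongly downregulated.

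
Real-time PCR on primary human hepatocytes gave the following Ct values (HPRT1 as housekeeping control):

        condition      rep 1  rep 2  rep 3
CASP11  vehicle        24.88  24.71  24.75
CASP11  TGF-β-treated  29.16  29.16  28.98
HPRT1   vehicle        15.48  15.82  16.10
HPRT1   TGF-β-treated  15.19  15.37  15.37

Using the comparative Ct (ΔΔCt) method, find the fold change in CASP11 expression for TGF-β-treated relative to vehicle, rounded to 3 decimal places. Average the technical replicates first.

0.036

Mean Ct: CASP11 vehicle 24.780; CASP11 TGF-β-treated 29.100; HPRT1 vehicle 15.800; HPRT1 TGF-β-treated 15.310
ΔCt(vehicle) = 24.780 − 15.800 = 8.980
ΔCt(TGF-β-treated) = 29.100 − 15.310 = 13.790
ΔΔCt = 13.790 − 8.980 = 4.810
Fold change = 2^(−4.810) = 0.0356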